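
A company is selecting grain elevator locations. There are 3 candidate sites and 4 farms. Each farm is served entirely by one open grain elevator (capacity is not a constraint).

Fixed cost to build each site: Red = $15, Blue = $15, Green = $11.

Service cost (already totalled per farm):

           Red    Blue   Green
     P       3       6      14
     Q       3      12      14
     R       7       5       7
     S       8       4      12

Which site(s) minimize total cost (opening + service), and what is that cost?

For any fixed open set, each farm goes to its cheapest open site; total = fixed + service.
{Red}: P→Red 3, Q→Red 3, R→Red 7, S→Red 8. Service 21; fixed 15; total 36.
{Blue}: service 27 + fixed 15 = 42
{Red, Blue}: P→Red 3, Q→Red 3, R→Blue 5, S→Blue 4. Service 15; fixed 30; total 45.
{Red, Blue, Green}: service 15 + fixed 41 = 56
No other subset beats 36.

Open Red only; minimum total cost 36.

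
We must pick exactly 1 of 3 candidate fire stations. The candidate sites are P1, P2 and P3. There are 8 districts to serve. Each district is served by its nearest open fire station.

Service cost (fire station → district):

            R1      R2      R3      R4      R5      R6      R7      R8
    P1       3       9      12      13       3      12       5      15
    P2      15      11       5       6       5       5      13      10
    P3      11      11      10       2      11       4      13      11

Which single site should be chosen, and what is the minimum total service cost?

With exactly 1 open, each district uses its cheapest among the chosen.
{P2}: R1→P2 15, R2→P2 11, R3→P2 5, R4→P2 6, R5→P2 5, R6→P2 5, R7→P2 13, R8→P2 10. Service cost 70.
{P1}: service cost 72
{P3}: service cost 73
Among all 3 size-1 choices, {P2} is lowest.

Choose P2 only; total service cost 70.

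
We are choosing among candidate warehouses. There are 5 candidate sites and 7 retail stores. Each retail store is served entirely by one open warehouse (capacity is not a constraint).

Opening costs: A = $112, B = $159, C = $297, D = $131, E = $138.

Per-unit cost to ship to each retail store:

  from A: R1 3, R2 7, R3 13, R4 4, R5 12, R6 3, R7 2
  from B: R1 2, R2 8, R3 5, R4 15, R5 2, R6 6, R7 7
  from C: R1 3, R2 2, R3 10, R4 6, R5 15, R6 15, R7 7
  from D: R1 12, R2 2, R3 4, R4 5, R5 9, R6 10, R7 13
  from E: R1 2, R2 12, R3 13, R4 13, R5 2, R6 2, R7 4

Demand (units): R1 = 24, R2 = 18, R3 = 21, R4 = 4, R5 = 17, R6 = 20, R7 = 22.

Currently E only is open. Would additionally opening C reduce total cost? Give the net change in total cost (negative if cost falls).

Current service cost with {E}: 751.
Adding C: each retail store re-picks its cheapest; new service cost 480, saving 271.
Extra fixed cost: 297. Net change = 297 − 271 = 26.
(Totals: 889 → 915.)

No — net change +26 (cost rises by 26).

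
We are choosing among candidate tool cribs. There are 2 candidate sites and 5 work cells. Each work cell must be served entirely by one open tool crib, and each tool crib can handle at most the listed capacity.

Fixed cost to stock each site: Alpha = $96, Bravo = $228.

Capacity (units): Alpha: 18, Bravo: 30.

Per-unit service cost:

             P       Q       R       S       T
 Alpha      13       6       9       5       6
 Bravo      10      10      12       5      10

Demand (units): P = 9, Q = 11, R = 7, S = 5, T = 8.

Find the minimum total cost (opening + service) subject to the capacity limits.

Open {Alpha, Bravo}: P→Bravo 10·9=90, Q→Alpha 6·11=66, R→Alpha 9·7=63, S→Bravo 5·5=25, T→Bravo 10·8=80.
Loads: Alpha carries 18/18, Bravo carries 22/30. Service 324; fixed 324; total 648.
Next best feasible plan costs 660.

Minimum total cost: 648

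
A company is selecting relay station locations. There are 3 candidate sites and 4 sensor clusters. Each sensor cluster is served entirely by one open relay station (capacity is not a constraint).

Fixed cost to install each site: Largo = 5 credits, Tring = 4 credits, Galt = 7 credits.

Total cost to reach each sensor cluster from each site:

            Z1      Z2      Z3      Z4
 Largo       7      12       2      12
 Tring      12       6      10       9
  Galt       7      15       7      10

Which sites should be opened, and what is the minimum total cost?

For any fixed open set, each sensor cluster goes to its cheapest open site; total = fixed + service.
{Largo, Tring}: Z1→Largo 7, Z2→Tring 6, Z3→Largo 2, Z4→Tring 9. Service 24; fixed 9; total 33.
{Largo}: Z1→Largo 7, Z2→Largo 12, Z3→Largo 2, Z4→Largo 12. Service 33; fixed 5; total 38.
{Largo, Tring, Galt}: service 24 + fixed 16 = 40
{Tring}: service 37 + fixed 4 = 41
No other subset beats 33.

Open Largo and Tring; minimum total cost 33.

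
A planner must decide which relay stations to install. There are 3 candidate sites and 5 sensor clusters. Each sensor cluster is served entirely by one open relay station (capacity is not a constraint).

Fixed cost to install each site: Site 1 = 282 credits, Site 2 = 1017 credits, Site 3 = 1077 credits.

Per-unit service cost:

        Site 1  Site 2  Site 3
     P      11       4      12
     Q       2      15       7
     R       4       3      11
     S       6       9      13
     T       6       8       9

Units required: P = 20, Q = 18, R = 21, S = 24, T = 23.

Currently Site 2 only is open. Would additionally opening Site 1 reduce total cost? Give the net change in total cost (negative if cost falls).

Current service cost with {Site 2}: 813.
Adding Site 1: each sensor cluster re-picks its cheapest; new service cost 461, saving 352.
Extra fixed cost: 282. Net change = 282 − 352 = -70.
(Totals: 1830 → 1760.)

Yes — net change −70 (cost falls by 70).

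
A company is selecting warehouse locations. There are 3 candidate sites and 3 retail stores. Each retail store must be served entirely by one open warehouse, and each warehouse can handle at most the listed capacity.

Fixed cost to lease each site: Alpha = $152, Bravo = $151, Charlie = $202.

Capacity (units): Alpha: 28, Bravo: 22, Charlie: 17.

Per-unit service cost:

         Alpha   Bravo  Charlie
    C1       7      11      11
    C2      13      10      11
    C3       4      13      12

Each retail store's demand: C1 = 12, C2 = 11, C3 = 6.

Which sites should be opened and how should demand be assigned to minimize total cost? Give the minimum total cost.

Open {Alpha, Bravo}: C1→Alpha 7·12=84, C2→Bravo 10·11=110, C3→Alpha 4·6=24.
Loads: Alpha carries 18/28, Bravo carries 11/22. Service 218; fixed 303; total 521.
Next best feasible plan costs 575.

Minimum total cost: 521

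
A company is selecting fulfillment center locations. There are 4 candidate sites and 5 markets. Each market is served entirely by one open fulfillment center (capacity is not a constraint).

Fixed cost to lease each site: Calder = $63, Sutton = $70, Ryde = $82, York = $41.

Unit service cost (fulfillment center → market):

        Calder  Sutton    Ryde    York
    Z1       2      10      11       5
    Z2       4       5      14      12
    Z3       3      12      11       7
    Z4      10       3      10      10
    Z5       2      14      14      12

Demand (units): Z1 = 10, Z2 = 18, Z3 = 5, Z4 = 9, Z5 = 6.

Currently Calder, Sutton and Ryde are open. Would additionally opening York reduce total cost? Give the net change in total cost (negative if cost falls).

Current service cost with {Calder, Sutton, Ryde}: 146.
Adding York: each market re-picks its cheapest; new service cost 146, saving 0.
Extra fixed cost: 41. Net change = 41 − 0 = 41.
(Totals: 361 → 402.)

No — net change +41 (cost rises by 41).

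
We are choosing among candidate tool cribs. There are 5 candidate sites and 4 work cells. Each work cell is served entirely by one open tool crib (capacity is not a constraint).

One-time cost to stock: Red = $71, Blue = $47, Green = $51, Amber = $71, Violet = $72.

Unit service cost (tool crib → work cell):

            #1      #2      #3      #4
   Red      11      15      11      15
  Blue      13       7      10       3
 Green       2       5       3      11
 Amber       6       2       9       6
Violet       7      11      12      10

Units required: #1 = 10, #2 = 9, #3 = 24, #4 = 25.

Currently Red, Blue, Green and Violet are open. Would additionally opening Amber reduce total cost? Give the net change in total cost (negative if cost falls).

Current service cost with {Red, Blue, Green, Violet}: 212.
Adding Amber: each work cell re-picks its cheapest; new service cost 185, saving 27.
Extra fixed cost: 71. Net change = 71 − 27 = 44.
(Totals: 453 → 497.)

No — net change +44 (cost rises by 44).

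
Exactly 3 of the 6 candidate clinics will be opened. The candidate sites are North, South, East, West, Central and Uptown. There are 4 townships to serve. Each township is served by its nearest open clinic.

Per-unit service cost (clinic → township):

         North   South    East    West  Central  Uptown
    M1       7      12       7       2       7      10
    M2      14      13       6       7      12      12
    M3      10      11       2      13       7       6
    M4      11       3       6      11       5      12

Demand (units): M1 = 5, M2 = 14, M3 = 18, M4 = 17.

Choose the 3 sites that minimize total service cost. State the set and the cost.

With exactly 3 open, each township uses its cheapest among the chosen.
{South, East, West}: M1→West 2·5=10, M2→East 6·14=84, M3→East 2·18=36, M4→South 3·17=51. Service cost 181.
{North, South, East}: service cost 206
{South, East, Central}: service cost 206
Among all 20 size-3 choices, {South, East, West} is lowest.

Choose South, East and West; total service cost 181.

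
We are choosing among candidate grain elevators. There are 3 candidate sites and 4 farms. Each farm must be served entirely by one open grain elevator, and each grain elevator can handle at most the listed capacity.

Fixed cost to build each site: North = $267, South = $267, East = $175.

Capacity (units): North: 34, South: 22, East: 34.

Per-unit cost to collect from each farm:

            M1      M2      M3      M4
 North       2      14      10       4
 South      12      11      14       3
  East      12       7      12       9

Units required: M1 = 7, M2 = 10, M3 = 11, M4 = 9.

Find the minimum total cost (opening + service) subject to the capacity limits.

Open {North, East}: M1→North 2·7=14, M2→East 7·10=70, M3→North 10·11=110, M4→North 4·9=36.
Loads: North carries 27/34, East carries 10/34. Service 230; fixed 442; total 672.
Next best feasible plan costs 694.

Minimum total cost: 672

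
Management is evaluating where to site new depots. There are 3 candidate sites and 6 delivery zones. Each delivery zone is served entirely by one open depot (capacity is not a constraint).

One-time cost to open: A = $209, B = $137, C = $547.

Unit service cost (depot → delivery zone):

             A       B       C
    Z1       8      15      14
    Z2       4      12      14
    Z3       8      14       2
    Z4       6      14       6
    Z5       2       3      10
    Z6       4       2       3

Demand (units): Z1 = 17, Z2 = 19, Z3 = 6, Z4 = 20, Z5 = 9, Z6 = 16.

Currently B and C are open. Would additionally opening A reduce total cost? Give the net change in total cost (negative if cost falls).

Yes — net change −54 (cost falls by 54).

Current service cost with {B, C}: 657.
Adding A: each delivery zone re-picks its cheapest; new service cost 394, saving 263.
Extra fixed cost: 209. Net change = 209 − 263 = -54.
(Totals: 1341 → 1287.)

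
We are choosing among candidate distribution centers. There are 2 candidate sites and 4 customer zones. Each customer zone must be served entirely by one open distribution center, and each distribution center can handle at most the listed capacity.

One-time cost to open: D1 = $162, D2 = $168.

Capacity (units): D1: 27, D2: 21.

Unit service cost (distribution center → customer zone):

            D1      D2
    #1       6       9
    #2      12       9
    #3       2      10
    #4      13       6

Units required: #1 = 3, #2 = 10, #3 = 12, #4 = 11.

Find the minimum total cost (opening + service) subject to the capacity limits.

Minimum total cost: 528

Open {D1, D2}: #1→D1 6·3=18, #2→D2 9·10=90, #3→D1 2·12=24, #4→D2 6·11=66.
Loads: D1 carries 15/27, D2 carries 21/21. Service 198; fixed 330; total 528.
Next best feasible plan costs 558.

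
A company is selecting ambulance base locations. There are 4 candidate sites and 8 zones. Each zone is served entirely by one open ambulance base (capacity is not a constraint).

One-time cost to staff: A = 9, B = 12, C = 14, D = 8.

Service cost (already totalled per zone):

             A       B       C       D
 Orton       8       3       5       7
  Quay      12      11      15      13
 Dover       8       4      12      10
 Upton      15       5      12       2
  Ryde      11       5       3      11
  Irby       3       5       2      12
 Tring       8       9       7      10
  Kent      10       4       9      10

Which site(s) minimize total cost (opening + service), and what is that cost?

For any fixed open set, each zone goes to its cheapest open site; total = fixed + service.
{B}: Orton→B 3, Quay→B 11, Dover→B 4, Upton→B 5, Ryde→B 5, Irby→B 5, Tring→B 9, Kent→B 4. Service 46; fixed 12; total 58.
{B, D}: Orton→B 3, Quay→B 11, Dover→B 4, Upton→D 2, Ryde→B 5, Irby→B 5, Tring→B 9, Kent→B 4. Service 43; fixed 20; total 63.
{A, B}: Orton→B 3, Quay→B 11, Dover→B 4, Upton→B 5, Ryde→B 5, Irby→A 3, Tring→A 8, Kent→B 4. Service 43; fixed 21; total 64.
{A, B, C, D}: service 36 + fixed 43 = 79
No other subset beats 58.

Open B only; minimum total cost 58.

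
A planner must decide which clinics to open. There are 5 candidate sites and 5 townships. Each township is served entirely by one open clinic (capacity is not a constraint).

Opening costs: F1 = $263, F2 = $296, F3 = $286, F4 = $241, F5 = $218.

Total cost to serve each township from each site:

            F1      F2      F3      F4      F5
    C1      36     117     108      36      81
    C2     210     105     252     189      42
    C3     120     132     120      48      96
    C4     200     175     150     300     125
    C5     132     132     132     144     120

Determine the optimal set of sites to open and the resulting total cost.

For any fixed open set, each township goes to its cheapest open site; total = fixed + service.
{F5}: C1→F5 81, C2→F5 42, C3→F5 96, C4→F5 125, C5→F5 120. Service 464; fixed 218; total 682.
{F4, F5}: service 371 + fixed 459 = 830
{F1, F5}: service 419 + fixed 481 = 900
{F1, F2, F3, F4, F5}: service 371 + fixed 1304 = 1675
No other subset beats 682.

Open F5 only; minimum total cost 682.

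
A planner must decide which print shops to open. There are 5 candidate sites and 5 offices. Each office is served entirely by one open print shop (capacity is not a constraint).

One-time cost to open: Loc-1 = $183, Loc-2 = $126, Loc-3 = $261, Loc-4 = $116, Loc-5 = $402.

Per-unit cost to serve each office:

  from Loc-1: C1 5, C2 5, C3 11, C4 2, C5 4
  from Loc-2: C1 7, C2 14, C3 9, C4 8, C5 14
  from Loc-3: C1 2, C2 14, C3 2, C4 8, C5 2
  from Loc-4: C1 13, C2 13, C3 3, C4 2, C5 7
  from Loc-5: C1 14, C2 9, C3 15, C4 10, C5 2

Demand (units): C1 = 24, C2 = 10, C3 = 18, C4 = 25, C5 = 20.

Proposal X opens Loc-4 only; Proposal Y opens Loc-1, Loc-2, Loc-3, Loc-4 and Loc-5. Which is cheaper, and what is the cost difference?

Proposal X is cheaper by 510.

Proposal X: {Loc-4}: C1→Loc-4 13·24=312, C2→Loc-4 13·10=130, C3→Loc-4 3·18=54, C4→Loc-4 2·25=50, C5→Loc-4 7·20=140. Service 686; fixed 116; total 802.
Proposal Y: {Loc-1, Loc-2, Loc-3, Loc-4, Loc-5}: C1→Loc-3 2·24=48, C2→Loc-1 5·10=50, C3→Loc-3 2·18=36, C4→Loc-1 2·25=50, C5→Loc-3 2·20=40. Service 224; fixed 1088; total 1312.
Difference: |802 − 1312| = 510.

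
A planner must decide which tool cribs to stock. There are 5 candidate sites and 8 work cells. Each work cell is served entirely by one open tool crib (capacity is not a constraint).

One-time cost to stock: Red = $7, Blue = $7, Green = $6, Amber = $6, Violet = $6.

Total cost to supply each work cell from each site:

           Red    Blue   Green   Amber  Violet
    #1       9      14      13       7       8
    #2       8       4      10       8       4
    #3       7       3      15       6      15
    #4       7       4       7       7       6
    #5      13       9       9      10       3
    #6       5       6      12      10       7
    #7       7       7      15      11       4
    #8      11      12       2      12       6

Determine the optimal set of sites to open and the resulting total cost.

For any fixed open set, each work cell goes to its cheapest open site; total = fixed + service.
{Blue, Violet}: #1→Violet 8, #2→Blue 4, #3→Blue 3, #4→Blue 4, #5→Violet 3, #6→Blue 6, #7→Violet 4, #8→Violet 6. Service 38; fixed 13; total 51.
{Blue, Green, Violet}: service 34 + fixed 19 = 53
{Amber, Violet}: #1→Amber 7, #2→Violet 4, #3→Amber 6, #4→Violet 6, #5→Violet 3, #6→Violet 7, #7→Violet 4, #8→Violet 6. Service 43; fixed 12; total 55.
{Red, Blue, Green, Amber, Violet}: #1→Amber 7, #2→Blue 4, #3→Blue 3, #4→Blue 4, #5→Violet 3, #6→Red 5, #7→Violet 4, #8→Green 2. Service 32; fixed 32; total 64.
No other subset beats 51.

Open Blue and Violet; minimum total cost 51.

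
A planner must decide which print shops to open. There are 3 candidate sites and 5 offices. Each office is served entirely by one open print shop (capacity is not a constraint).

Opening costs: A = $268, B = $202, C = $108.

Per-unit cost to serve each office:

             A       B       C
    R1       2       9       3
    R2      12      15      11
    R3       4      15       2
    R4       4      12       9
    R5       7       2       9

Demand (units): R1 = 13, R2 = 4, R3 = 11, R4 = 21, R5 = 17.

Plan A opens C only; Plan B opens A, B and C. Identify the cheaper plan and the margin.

Plan A is cheaper by 233.

Plan A: {C}: R1→C 3·13=39, R2→C 11·4=44, R3→C 2·11=22, R4→C 9·21=189, R5→C 9·17=153. Service 447; fixed 108; total 555.
Plan B: {A, B, C}: R1→A 2·13=26, R2→C 11·4=44, R3→C 2·11=22, R4→A 4·21=84, R5→B 2·17=34. Service 210; fixed 578; total 788.
Difference: |555 − 788| = 233.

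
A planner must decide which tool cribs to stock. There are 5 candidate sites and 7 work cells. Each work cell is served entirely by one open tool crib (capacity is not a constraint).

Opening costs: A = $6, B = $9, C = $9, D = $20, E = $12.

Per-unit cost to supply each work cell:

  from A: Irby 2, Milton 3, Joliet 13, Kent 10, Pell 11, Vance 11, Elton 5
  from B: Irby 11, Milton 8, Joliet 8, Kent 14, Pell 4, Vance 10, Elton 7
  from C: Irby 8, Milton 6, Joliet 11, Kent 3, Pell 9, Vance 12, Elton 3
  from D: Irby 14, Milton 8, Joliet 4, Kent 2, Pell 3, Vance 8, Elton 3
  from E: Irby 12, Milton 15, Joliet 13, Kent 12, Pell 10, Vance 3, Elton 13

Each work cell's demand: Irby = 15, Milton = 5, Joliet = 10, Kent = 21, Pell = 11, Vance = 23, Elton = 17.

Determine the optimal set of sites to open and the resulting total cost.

For any fixed open set, each work cell goes to its cheapest open site; total = fixed + service.
{A, D, E}: Irby→A 2·15=30, Milton→A 3·5=15, Joliet→D 4·10=40, Kent→D 2·21=42, Pell→D 3·11=33, Vance→E 3·23=69, Elton→D 3·17=51. Service 280; fixed 38; total 318.
{A, B, D, E}: Irby→A 2·15=30, Milton→A 3·5=15, Joliet→D 4·10=40, Kent→D 2·21=42, Pell→D 3·11=33, Vance→E 3·23=69, Elton→D 3·17=51. Service 280; fixed 47; total 327.
{A, C, D, E}: Irby→A 2·15=30, Milton→A 3·5=15, Joliet→D 4·10=40, Kent→D 2·21=42, Pell→D 3·11=33, Vance→E 3·23=69, Elton→C 3·17=51. Service 280; fixed 47; total 327.
{A, B, C, D, E}: service 280 + fixed 56 = 336
No other subset beats 318.

Open A, D and E; minimum total cost 318.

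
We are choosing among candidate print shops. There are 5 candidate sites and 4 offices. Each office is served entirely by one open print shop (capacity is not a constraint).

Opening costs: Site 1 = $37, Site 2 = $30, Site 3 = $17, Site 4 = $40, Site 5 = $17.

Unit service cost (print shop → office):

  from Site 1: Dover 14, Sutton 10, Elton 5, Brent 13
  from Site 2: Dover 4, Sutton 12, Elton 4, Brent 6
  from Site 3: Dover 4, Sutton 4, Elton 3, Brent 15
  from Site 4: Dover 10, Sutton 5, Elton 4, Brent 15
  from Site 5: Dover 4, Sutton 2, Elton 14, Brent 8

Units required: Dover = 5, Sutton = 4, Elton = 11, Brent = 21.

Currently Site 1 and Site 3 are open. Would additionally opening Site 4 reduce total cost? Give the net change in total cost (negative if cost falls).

Current service cost with {Site 1, Site 3}: 342.
Adding Site 4: each office re-picks its cheapest; new service cost 342, saving 0.
Extra fixed cost: 40. Net change = 40 − 0 = 40.
(Totals: 396 → 436.)

No — net change +40 (cost rises by 40).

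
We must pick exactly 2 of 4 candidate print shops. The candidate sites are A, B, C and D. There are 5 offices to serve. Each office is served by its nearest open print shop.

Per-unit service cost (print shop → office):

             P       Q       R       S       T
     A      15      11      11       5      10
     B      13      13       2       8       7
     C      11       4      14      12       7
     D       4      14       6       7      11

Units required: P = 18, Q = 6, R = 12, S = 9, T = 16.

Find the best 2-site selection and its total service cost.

With exactly 2 open, each office uses its cheapest among the chosen.
{C, D}: P→D 4·18=72, Q→C 4·6=24, R→D 6·12=72, S→D 7·9=63, T→C 7·16=112. Service cost 343.
{B, D}: service cost 349
{A, D}: service cost 415
Among all 6 size-2 choices, {C, D} is lowest.

Choose C and D; total service cost 343.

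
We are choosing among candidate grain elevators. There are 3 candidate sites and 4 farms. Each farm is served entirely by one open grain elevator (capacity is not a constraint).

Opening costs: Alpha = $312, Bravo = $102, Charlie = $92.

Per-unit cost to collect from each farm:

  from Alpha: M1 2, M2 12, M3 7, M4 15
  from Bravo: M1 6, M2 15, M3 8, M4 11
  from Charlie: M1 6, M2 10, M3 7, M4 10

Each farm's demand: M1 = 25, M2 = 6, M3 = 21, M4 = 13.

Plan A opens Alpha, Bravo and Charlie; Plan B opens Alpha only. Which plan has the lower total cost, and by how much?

Plan B is cheaper by 117.

Plan A: {Alpha, Bravo, Charlie}: M1→Alpha 2·25=50, M2→Charlie 10·6=60, M3→Alpha 7·21=147, M4→Charlie 10·13=130. Service 387; fixed 506; total 893.
Plan B: {Alpha}: M1→Alpha 2·25=50, M2→Alpha 12·6=72, M3→Alpha 7·21=147, M4→Alpha 15·13=195. Service 464; fixed 312; total 776.
Difference: |893 − 776| = 117.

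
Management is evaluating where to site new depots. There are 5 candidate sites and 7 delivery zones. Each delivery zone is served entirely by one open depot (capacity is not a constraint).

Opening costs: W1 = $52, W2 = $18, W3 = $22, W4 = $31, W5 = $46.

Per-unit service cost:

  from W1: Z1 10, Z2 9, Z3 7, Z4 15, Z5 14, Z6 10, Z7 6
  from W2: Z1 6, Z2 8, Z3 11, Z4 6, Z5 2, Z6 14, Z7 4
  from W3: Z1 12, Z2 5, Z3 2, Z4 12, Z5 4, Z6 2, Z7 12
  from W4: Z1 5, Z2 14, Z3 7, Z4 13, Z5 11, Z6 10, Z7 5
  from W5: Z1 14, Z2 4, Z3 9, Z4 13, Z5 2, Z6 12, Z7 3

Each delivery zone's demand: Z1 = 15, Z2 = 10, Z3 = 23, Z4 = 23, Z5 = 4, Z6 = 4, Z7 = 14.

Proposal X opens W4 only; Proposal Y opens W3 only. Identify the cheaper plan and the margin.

Proposal Y is cheaper by 94.

Proposal X: {W4}: Z1→W4 5·15=75, Z2→W4 14·10=140, Z3→W4 7·23=161, Z4→W4 13·23=299, Z5→W4 11·4=44, Z6→W4 10·4=40, Z7→W4 5·14=70. Service 829; fixed 31; total 860.
Proposal Y: {W3}: Z1→W3 12·15=180, Z2→W3 5·10=50, Z3→W3 2·23=46, Z4→W3 12·23=276, Z5→W3 4·4=16, Z6→W3 2·4=8, Z7→W3 12·14=168. Service 744; fixed 22; total 766.
Difference: |860 − 766| = 94.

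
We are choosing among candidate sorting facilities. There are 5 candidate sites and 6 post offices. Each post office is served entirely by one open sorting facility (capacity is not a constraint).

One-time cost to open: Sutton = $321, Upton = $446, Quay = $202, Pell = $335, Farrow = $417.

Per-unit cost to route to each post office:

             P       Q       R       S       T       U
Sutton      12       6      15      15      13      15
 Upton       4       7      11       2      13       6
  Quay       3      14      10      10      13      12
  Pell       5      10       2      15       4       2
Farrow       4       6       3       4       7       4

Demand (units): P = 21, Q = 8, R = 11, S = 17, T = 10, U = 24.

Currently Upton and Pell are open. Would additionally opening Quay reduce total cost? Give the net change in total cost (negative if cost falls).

No — net change +181 (cost rises by 181).

Current service cost with {Upton, Pell}: 284.
Adding Quay: each post office re-picks its cheapest; new service cost 263, saving 21.
Extra fixed cost: 202. Net change = 202 − 21 = 181.
(Totals: 1065 → 1246.)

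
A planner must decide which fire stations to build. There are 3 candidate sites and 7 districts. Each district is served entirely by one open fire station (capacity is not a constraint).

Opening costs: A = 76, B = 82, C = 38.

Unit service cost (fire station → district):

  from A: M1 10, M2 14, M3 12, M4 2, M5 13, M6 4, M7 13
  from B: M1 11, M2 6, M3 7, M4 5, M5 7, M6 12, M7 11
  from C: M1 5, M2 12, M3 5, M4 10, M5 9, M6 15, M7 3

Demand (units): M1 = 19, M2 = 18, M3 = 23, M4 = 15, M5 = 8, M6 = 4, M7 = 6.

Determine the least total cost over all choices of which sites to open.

Minimum total cost: 634

For any fixed open set, each district goes to its cheapest open site; total = fixed + service.
{A, B, C}: M1→C 5·19=95, M2→B 6·18=108, M3→C 5·23=115, M4→A 2·15=30, M5→B 7·8=56, M6→A 4·4=16, M7→C 3·6=18. Service 438; fixed 196; total 634.
{B, C}: service 515 + fixed 120 = 635
{A, C}: M1→C 5·19=95, M2→C 12·18=216, M3→C 5·23=115, M4→A 2·15=30, M5→C 9·8=72, M6→A 4·4=16, M7→C 3·6=18. Service 562; fixed 114; total 676.
{C}: service 726 + fixed 38 = 764
(All 7 nonempty subsets were checked; A, B and C is lowest.)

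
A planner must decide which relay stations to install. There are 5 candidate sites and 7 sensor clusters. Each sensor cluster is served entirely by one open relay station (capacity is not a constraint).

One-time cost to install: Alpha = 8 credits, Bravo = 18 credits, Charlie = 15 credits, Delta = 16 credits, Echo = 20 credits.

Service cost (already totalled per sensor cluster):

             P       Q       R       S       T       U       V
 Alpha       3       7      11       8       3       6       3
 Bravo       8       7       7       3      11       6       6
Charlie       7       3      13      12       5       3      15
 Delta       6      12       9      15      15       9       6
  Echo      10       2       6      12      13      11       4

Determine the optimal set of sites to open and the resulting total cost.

For any fixed open set, each sensor cluster goes to its cheapest open site; total = fixed + service.
{Alpha}: P→Alpha 3, Q→Alpha 7, R→Alpha 11, S→Alpha 8, T→Alpha 3, U→Alpha 6, V→Alpha 3. Service 41; fixed 8; total 49.
{Alpha, Charlie}: service 34 + fixed 23 = 57
{Alpha, Bravo}: P→Alpha 3, Q→Alpha 7, R→Bravo 7, S→Bravo 3, T→Alpha 3, U→Alpha 6, V→Alpha 3. Service 32; fixed 26; total 58.
{Alpha, Bravo, Charlie, Delta, Echo}: P→Alpha 3, Q→Echo 2, R→Echo 6, S→Bravo 3, T→Alpha 3, U→Charlie 3, V→Alpha 3. Service 23; fixed 77; total 100.
No other subset beats 49.

Open Alpha only; minimum total cost 49.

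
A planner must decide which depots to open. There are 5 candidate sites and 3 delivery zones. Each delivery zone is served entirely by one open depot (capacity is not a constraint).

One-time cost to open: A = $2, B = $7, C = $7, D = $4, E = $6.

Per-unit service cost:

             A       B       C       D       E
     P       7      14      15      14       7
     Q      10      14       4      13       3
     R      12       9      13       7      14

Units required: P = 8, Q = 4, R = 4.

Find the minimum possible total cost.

Minimum total cost: 106

For any fixed open set, each delivery zone goes to its cheapest open site; total = fixed + service.
{D, E}: P→E 7·8=56, Q→E 3·4=12, R→D 7·4=28. Service 96; fixed 10; total 106.
{A, D, E}: service 96 + fixed 12 = 108
{A, C, D}: service 100 + fixed 13 = 113
{A, B, C, D, E}: service 96 + fixed 26 = 122
No other subset beats 106.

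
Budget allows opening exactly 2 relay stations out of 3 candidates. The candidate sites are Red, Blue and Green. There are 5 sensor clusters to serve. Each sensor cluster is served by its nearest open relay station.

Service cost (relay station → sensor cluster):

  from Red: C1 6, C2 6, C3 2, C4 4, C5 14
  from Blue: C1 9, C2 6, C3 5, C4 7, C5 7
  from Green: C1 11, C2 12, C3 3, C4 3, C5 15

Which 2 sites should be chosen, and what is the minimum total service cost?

With exactly 2 open, each sensor cluster uses its cheapest among the chosen.
{Red, Blue}: C1→Red 6, C2→Red 6, C3→Red 2, C4→Red 4, C5→Blue 7. Service cost 25.
{Blue, Green}: service cost 28
{Red, Green}: service cost 31
Among all 3 size-2 choices, {Red, Blue} is lowest.

Choose Red and Blue; total service cost 25.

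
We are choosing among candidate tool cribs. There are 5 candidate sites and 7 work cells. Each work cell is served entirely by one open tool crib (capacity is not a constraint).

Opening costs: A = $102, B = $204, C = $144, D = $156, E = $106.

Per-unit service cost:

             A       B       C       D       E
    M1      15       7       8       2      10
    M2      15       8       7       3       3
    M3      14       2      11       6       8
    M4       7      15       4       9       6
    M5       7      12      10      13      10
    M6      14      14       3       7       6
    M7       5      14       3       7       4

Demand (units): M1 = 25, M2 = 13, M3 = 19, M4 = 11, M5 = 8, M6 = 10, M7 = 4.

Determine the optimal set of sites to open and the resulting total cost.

For any fixed open set, each work cell goes to its cheapest open site; total = fixed + service.
{D}: M1→D 2·25=50, M2→D 3·13=39, M3→D 6·19=114, M4→D 9·11=99, M5→D 13·8=104, M6→D 7·10=70, M7→D 7·4=28. Service 504; fixed 156; total 660.
{C, D}: M1→D 2·25=50, M2→D 3·13=39, M3→D 6·19=114, M4→C 4·11=44, M5→C 10·8=80, M6→C 3·10=30, M7→C 3·4=12. Service 369; fixed 300; total 669.
{A, D}: service 426 + fixed 258 = 684
{A, B, C, D, E}: service 269 + fixed 712 = 981
No other subset beats 660.

Open D only; minimum total cost 660.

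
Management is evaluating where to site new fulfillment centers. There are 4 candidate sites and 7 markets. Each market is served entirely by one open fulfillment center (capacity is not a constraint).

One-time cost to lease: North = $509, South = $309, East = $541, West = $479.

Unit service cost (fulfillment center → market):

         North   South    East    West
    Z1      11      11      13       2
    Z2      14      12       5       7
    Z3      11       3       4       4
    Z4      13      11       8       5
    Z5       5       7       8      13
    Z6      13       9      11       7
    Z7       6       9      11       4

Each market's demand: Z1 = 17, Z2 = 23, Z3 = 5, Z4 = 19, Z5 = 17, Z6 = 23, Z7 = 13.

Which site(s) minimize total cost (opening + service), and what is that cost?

Open West only; minimum total cost 1223.

For any fixed open set, each market goes to its cheapest open site; total = fixed + service.
{West}: Z1→West 2·17=34, Z2→West 7·23=161, Z3→West 4·5=20, Z4→West 5·19=95, Z5→West 13·17=221, Z6→West 7·23=161, Z7→West 4·13=52. Service 744; fixed 479; total 1223.
{South, West}: service 637 + fixed 788 = 1425
{South}: Z1→South 11·17=187, Z2→South 12·23=276, Z3→South 3·5=15, Z4→South 11·19=209, Z5→South 7·17=119, Z6→South 9·23=207, Z7→South 9·13=117. Service 1130; fixed 309; total 1439.
{North, South, East, West}: Z1→West 2·17=34, Z2→East 5·23=115, Z3→South 3·5=15, Z4→West 5·19=95, Z5→North 5·17=85, Z6→West 7·23=161, Z7→West 4·13=52. Service 557; fixed 1838; total 2395.
No other subset beats 1223.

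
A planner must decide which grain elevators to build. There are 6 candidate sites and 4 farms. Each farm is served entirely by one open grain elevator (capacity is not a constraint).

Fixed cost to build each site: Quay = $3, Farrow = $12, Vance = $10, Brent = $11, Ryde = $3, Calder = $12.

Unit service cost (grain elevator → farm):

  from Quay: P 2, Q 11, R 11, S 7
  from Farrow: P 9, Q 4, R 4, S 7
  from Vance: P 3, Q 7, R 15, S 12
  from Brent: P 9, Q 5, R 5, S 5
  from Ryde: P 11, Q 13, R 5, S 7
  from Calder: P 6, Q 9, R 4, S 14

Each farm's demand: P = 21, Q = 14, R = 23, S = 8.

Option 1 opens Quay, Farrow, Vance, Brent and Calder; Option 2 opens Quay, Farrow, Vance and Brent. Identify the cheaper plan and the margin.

Option 2 is cheaper by 12.

Option 1: {Quay, Farrow, Vance, Brent, Calder}: P→Quay 2·21=42, Q→Farrow 4·14=56, R→Farrow 4·23=92, S→Brent 5·8=40. Service 230; fixed 48; total 278.
Option 2: {Quay, Farrow, Vance, Brent}: P→Quay 2·21=42, Q→Farrow 4·14=56, R→Farrow 4·23=92, S→Brent 5·8=40. Service 230; fixed 36; total 266.
Difference: |278 − 266| = 12.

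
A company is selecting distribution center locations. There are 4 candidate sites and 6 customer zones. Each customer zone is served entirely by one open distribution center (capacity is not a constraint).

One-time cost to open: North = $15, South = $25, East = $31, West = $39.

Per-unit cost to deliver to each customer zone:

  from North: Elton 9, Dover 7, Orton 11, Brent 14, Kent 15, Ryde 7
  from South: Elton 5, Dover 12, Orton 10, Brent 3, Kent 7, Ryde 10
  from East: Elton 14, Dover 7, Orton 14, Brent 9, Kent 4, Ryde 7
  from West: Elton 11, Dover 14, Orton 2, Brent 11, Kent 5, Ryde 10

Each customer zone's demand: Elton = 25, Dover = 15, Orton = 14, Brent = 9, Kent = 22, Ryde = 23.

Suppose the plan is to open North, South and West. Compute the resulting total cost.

Each customer zone is assigned to its cheapest site among the open ones.
{North, South, West}: Elton→South 5·25=125, Dover→North 7·15=105, Orton→West 2·14=28, Brent→South 3·9=27, Kent→West 5·22=110, Ryde→North 7·23=161. Service 556; fixed 79; total 635.

Total cost: 635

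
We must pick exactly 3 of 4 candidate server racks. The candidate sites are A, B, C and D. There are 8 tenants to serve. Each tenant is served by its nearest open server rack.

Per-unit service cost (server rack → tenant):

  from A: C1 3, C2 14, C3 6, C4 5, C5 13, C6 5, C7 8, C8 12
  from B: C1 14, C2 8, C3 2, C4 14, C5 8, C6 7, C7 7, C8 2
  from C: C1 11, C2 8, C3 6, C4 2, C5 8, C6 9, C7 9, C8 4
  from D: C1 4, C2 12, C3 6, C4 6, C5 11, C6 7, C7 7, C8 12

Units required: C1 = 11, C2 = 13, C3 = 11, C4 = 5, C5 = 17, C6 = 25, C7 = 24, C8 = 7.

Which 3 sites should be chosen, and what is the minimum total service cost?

Choose A, B and C; total service cost 612.

With exactly 3 open, each tenant uses its cheapest among the chosen.
{A, B, C}: C1→A 3·11=33, C2→B 8·13=104, C3→B 2·11=22, C4→C 2·5=10, C5→B 8·17=136, C6→A 5·25=125, C7→B 7·24=168, C8→B 2·7=14. Service cost 612.
{A, B, D}: service cost 627
{A, C, D}: service cost 670
Among all 4 size-3 choices, {A, B, C} is lowest.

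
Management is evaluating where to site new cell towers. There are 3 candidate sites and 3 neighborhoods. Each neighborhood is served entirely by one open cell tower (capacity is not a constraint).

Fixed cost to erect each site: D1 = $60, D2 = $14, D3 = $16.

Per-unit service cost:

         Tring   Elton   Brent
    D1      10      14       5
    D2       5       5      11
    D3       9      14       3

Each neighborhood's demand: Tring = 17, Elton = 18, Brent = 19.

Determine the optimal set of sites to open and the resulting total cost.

For any fixed open set, each neighborhood goes to its cheapest open site; total = fixed + service.
{D2, D3}: Tring→D2 5·17=85, Elton→D2 5·18=90, Brent→D3 3·19=57. Service 232; fixed 30; total 262.
{D1, D2, D3}: service 232 + fixed 90 = 322
{D1, D2}: service 270 + fixed 74 = 344
{D2}: service 384 + fixed 14 = 398
(All 7 nonempty subsets were checked; D2 and D3 is lowest.)

Open D2 and D3; minimum total cost 262.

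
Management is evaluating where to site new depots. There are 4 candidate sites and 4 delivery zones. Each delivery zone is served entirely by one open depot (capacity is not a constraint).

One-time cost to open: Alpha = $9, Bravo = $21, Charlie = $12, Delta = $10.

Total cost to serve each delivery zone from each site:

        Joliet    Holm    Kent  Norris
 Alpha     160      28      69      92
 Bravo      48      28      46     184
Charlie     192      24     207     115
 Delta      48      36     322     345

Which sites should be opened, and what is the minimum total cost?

For any fixed open set, each delivery zone goes to its cheapest open site; total = fixed + service.
{Alpha, Bravo}: Joliet→Bravo 48, Holm→Alpha 28, Kent→Bravo 46, Norris→Alpha 92. Service 214; fixed 30; total 244.
{Alpha, Bravo, Charlie}: service 210 + fixed 42 = 252
{Alpha, Bravo, Delta}: service 214 + fixed 40 = 254
{Alpha, Bravo, Charlie, Delta}: Joliet→Bravo 48, Holm→Charlie 24, Kent→Bravo 46, Norris→Alpha 92. Service 210; fixed 52; total 262.
No other subset beats 244.

Open Alpha and Bravo; minimum total cost 244.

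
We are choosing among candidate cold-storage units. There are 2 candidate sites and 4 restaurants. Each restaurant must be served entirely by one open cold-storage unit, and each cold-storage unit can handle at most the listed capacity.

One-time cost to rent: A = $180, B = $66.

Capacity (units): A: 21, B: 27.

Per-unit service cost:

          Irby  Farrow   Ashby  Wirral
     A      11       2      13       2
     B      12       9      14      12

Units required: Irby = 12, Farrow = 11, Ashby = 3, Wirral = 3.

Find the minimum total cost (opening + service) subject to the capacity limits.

Minimum total cost: 457

Open {A, B}: Irby→B 12·12=144, Farrow→A 2·11=22, Ashby→A 13·3=39, Wirral→A 2·3=6.
Loads: A carries 17/21, B carries 12/27. Service 211; fixed 246; total 457.
Next best feasible plan costs 460.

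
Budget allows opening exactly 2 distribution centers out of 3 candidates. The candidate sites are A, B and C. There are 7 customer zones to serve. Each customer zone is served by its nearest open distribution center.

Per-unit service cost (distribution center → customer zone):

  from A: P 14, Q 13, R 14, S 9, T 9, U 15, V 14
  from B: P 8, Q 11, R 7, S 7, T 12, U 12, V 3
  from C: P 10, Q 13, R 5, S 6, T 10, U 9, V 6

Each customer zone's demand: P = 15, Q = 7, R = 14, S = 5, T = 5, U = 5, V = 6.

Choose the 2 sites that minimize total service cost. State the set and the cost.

With exactly 2 open, each customer zone uses its cheapest among the chosen.
{B, C}: P→B 8·15=120, Q→B 11·7=77, R→C 5·14=70, S→C 6·5=30, T→C 10·5=50, U→C 9·5=45, V→B 3·6=18. Service cost 410.
{A, B}: service cost 453
{A, C}: service cost 467
Among all 3 size-2 choices, {B, C} is lowest.

Choose B and C; total service cost 410.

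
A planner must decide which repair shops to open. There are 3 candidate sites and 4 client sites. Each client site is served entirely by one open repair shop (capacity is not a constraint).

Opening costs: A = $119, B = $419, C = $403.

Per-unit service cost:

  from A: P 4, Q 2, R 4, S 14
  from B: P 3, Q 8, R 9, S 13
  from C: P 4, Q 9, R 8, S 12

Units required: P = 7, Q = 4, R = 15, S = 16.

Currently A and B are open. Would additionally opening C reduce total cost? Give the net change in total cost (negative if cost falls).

No — net change +387 (cost rises by 387).

Current service cost with {A, B}: 297.
Adding C: each client site re-picks its cheapest; new service cost 281, saving 16.
Extra fixed cost: 403. Net change = 403 − 16 = 387.
(Totals: 835 → 1222.)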